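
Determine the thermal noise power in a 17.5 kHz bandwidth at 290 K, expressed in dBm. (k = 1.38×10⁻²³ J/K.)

P_n = kTB = 1.38×10⁻²³ × 290 × 1.75×10⁴ = 7.00×10⁻¹⁷ W
In dBm: 10 log₁₀(7.00×10⁻¹⁷ / 10⁻³) = −131.5 dBm

−131.5 dBm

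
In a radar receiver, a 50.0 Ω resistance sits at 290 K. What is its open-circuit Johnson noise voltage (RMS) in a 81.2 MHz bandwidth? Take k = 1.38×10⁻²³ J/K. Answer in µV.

8.06 µV

V_n = √(4kTRB)
4kTRB = 4 × 1.38×10⁻²³ × 290 × 5.00×10¹ × 8.12×10⁷ = 6.50×10⁻¹¹ V²
V_n = √(6.50×10⁻¹¹) = 8.06×10⁻⁶ V = 8.06 µV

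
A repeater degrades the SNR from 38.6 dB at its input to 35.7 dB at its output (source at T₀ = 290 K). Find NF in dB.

NF (dB) = SNR_in(dB) − SNR_out(dB) when the source is at T₀
NF = 38.6 − 35.7 = 2.9 dB

2.9 dB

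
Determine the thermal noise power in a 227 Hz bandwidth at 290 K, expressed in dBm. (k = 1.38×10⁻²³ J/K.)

−150.4 dBm

P_n = kTB = 1.38×10⁻²³ × 290 × 2.27×10² = 9.08×10⁻¹⁹ W
In dBm: 10 log₁₀(9.08×10⁻¹⁹ / 10⁻³) = −150.4 dBm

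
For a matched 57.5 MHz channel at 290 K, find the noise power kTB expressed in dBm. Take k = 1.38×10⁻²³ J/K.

−96.4 dBm

P_n = kTB = 1.38×10⁻²³ × 290 × 5.75×10⁷ = 2.30×10⁻¹³ W
In dBm: 10 log₁₀(2.30×10⁻¹³ / 10⁻³) = −96.4 dBm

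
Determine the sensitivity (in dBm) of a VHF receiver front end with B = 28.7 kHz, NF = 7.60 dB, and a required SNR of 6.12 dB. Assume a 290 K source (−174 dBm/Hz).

−115.7 dBm

Sensitivity = −174 + 10 log₁₀(B) + NF + SNR_min
= −174 + 44.58 + 7.60 + 6.12
= −115.70 dBm → −115.7 dBm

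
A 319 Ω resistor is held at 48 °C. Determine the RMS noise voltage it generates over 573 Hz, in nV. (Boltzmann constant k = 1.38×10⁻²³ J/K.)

56.9 nV

T = 48 °C + 273.15 = 321.15 K
V_n = √(4kTRB)
4kTRB = 4 × 1.38×10⁻²³ × 321.15 × 3.19×10² × 5.73×10² = 3.24×10⁻¹⁵ V²
V_n = √(3.24×10⁻¹⁵) = 5.69×10⁻⁸ V = 56.9 nV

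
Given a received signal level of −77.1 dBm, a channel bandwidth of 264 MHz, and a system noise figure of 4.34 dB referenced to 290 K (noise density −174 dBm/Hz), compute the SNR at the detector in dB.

8.3 dB

Noise floor: N = −174 + 10 log₁₀(B) + NF
10 log₁₀(2.64×10⁸) = 84.22 dB
N = −174 + 84.22 + 4.34 = −85.44 dBm
SNR = P_sig − N = −77.1 − (−85.44) = 8.34 dB → 8.3 dB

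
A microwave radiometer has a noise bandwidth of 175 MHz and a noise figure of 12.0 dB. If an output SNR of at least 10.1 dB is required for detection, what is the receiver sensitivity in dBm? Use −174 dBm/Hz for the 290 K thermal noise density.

Sensitivity = −174 + 10 log₁₀(B) + NF + SNR_min
= −174 + 82.43 + 12.0 + 10.1
= −69.47 dBm → −69.5 dBm

−69.5 dBm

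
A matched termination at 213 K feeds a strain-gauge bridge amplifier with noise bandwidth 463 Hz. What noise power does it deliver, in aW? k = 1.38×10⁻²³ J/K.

1.36 aW

P_n = kTB = 1.38×10⁻²³ × 213 × 4.63×10² = 1.36×10⁻¹⁸ W = 1.36 aW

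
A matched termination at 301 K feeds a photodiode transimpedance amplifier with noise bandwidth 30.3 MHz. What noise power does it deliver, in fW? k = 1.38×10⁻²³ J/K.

126 fW

P_n = kTB = 1.38×10⁻²³ × 301 × 3.03×10⁷ = 1.26×10⁻¹³ W = 126 fW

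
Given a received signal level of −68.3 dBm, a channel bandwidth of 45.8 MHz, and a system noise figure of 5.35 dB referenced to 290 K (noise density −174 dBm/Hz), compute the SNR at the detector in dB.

23.7 dB

Noise floor: N = −174 + 10 log₁₀(B) + NF
10 log₁₀(4.58×10⁷) = 76.61 dB
N = −174 + 76.61 + 5.35 = −92.04 dBm
SNR = P_sig − N = −68.3 − (−92.04) = 23.74 dB → 23.7 dB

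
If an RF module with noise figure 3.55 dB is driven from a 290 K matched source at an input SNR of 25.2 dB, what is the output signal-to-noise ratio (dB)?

21.65 dB

By definition F = SNR_in/SNR_out, so in dB: SNR_out = SNR_in − NF
SNR_out = 25.2 − 3.55 = 21.65 dB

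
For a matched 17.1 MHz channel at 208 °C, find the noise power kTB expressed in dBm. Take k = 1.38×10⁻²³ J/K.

T = 208 °C + 273.15 = 481.15 K
P_n = kTB = 1.38×10⁻²³ × 481.15 × 1.71×10⁷ = 1.14×10⁻¹³ W
In dBm: 10 log₁₀(1.14×10⁻¹³ / 10⁻³) = −99.4 dBm

−99.4 dBm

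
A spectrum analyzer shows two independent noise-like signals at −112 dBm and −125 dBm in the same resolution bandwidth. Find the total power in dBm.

−111.8 dBm

Convert to linear, add, convert back:
P₁ = 6.31×10⁻¹⁵ W, P₂ = 3.16×10⁻¹⁶ W
P_tot = 6.63×10⁻¹⁵ W → 10 log₁₀(P_tot / 10⁻³) = −111.8 dBm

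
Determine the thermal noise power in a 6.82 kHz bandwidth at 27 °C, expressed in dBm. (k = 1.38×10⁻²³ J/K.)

T = 27 °C + 273.15 = 300.15 K
P_n = kTB = 1.38×10⁻²³ × 300.15 × 6.82×10³ = 2.82×10⁻¹⁷ W
In dBm: 10 log₁₀(2.82×10⁻¹⁷ / 10⁻³) = −135.5 dBm

−135.5 dBm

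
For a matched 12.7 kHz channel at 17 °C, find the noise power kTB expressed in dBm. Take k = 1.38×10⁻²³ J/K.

−132.9 dBm

T = 17 °C + 273.15 = 290.15 K
P_n = kTB = 1.38×10⁻²³ × 290.15 × 1.27×10⁴ = 5.09×10⁻¹⁷ W
In dBm: 10 log₁₀(5.09×10⁻¹⁷ / 10⁻³) = −132.9 dBm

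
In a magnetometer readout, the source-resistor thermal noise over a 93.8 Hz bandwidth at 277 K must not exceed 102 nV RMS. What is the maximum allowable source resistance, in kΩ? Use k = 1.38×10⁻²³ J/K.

7.25 kΩ

Johnson–Nyquist: V_n = √(4kTRB) ⇒ R = V_n² / (4kTB)
4kTB = 4 × 1.38×10⁻²³ × 277 × 9.38×10¹ = 1.43×10⁻¹⁸
R = (1.02×10⁻⁷)² / 1.43×10⁻¹⁸ = 7.25×10³ Ω = 7.25 kΩ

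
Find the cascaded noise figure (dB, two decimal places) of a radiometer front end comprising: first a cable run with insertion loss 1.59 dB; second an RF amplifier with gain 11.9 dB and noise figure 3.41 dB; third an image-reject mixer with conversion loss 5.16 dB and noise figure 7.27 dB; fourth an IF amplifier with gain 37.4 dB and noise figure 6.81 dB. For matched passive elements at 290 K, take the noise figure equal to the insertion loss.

6.74 dB

Convert to linear (a loss of L dB is a gain of −L dB): F_i = 10^(NF_i/10), G_i = 10^(G_i,dB/10)
  Stage 1: F_1 = 10^(1.59/10) = 1.442, G_1 = 10^(−1.59/10) = 0.6934
  Stage 2: F_2 = 10^(3.41/10) = 2.193, G_2 = 10^(11.9/10) = 15.49
  Stage 3: F_3 = 10^(7.27/10) = 5.333, G_3 = 10^(−5.16/10) = 0.3048
  Stage 4: F_4 = 10^(6.81/10) = 4.797, G_4 = 10^(37.4/10) = 5495
Friis cascade:
  F = 1.442 + (2.193 − 1)/0.6934 + (5.333 − 1)/10.74 + (4.797 − 1)/3.273 = 4.726
NF = 10 log₁₀(4.726) = 6.74 dB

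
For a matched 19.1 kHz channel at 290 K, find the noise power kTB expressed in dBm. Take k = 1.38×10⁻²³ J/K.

−131.2 dBm

P_n = kTB = 1.38×10⁻²³ × 290 × 1.91×10⁴ = 7.64×10⁻¹⁷ W
In dBm: 10 log₁₀(7.64×10⁻¹⁷ / 10⁻³) = −131.2 dBm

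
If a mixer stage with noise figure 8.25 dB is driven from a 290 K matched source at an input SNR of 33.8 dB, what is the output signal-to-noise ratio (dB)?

By definition F = SNR_in/SNR_out, so in dB: SNR_out = SNR_in − NF
SNR_out = 33.8 − 8.25 = 25.55 dB

25.55 dB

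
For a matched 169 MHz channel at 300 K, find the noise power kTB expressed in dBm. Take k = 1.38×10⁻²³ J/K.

P_n = kTB = 1.38×10⁻²³ × 300 × 1.69×10⁸ = 7.00×10⁻¹³ W
In dBm: 10 log₁₀(7.00×10⁻¹³ / 10⁻³) = −91.6 dBm

−91.6 dBm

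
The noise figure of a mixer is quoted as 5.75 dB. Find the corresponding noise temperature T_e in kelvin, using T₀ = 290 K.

800 K

F = 10^(5.75/10) = 3.75837
T_e = (F − 1)·T₀ = (3.75837 − 1) × 290 = 800 K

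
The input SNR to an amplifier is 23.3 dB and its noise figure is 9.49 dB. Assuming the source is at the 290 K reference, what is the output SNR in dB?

By definition F = SNR_in/SNR_out, so in dB: SNR_out = SNR_in − NF
SNR_out = 23.3 − 9.49 = 13.81 dB

13.81 dB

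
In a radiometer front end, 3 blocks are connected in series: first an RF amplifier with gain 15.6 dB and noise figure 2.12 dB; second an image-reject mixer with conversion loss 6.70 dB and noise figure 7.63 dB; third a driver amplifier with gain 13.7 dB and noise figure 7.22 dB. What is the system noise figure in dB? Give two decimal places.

3.64 dB

Convert to linear (a loss of L dB is a gain of −L dB): F_i = 10^(NF_i/10), G_i = 10^(G_i,dB/10)
  Stage 1: F_1 = 10^(2.12/10) = 1.629, G_1 = 10^(15.6/10) = 36.31
  Stage 2: F_2 = 10^(7.63/10) = 5.794, G_2 = 10^(−6.70/10) = 0.2138
  Stage 3: F_3 = 10^(7.22/10) = 5.272, G_3 = 10^(13.7/10) = 23.44
Friis cascade:
  F = 1.629 + (5.794 − 1)/36.31 + (5.272 − 1)/7.762 = 2.312
NF = 10 log₁₀(2.312) = 3.64 dB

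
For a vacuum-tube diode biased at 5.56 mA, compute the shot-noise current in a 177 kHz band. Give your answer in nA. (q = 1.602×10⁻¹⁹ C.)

I_n = √(2qI·B)
2qI·B = 2 × 1.602×10⁻¹⁹ × 5.56×10⁻³ × 1.77×10⁵ = 3.15×10⁻¹⁶ A²
I_n = √(3.15×10⁻¹⁶) = 1.78×10⁻⁸ A = 17.8 nA

17.8 nA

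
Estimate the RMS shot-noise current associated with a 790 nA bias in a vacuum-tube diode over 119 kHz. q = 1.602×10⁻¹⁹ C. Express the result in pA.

174 pA

I_n = √(2qI·B)
2qI·B = 2 × 1.602×10⁻¹⁹ × 7.90×10⁻⁷ × 1.19×10⁵ = 3.01×10⁻²⁰ A²
I_n = √(3.01×10⁻²⁰) = 1.74×10⁻¹⁰ A = 174 pA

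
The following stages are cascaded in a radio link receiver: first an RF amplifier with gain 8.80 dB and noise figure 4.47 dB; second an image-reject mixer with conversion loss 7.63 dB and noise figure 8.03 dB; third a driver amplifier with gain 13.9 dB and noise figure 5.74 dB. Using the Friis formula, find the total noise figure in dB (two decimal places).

7.49 dB

Convert to linear (a loss of L dB is a gain of −L dB): F_i = 10^(NF_i/10), G_i = 10^(G_i,dB/10)
  Stage 1: F_1 = 10^(4.47/10) = 2.799, G_1 = 10^(8.80/10) = 7.586
  Stage 2: F_2 = 10^(8.03/10) = 6.353, G_2 = 10^(−7.63/10) = 0.1726
  Stage 3: F_3 = 10^(5.74/10) = 3.750, G_3 = 10^(13.9/10) = 24.55
Friis cascade:
  F = 2.799 + (6.353 − 1)/7.586 + (3.750 − 1)/1.309 = 5.605
NF = 10 log₁₀(5.605) = 7.49 dB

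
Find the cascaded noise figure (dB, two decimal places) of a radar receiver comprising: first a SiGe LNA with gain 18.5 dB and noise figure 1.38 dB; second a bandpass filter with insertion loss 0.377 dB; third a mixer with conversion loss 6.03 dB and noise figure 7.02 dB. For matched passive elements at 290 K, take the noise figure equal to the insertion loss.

Convert to linear (a loss of L dB is a gain of −L dB): F_i = 10^(NF_i/10), G_i = 10^(G_i,dB/10)
  Stage 1: F_1 = 10^(1.38/10) = 1.374, G_1 = 10^(18.5/10) = 70.79
  Stage 2: F_2 = 10^(0.377/10) = 1.091, G_2 = 10^(−0.377/10) = 0.9169
  Stage 3: F_3 = 10^(7.02/10) = 5.035, G_3 = 10^(−6.03/10) = 0.2495
Friis cascade:
  F = 1.374 + (1.091 − 1)/70.79 + (5.035 − 1)/64.91 = 1.437
NF = 10 log₁₀(1.437) = 1.58 dB

1.58 dB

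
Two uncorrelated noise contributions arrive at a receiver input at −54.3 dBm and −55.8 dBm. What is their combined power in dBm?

−52.0 dBm

Convert to linear, add, convert back:
P₁ = 3.72×10⁻⁹ W, P₂ = 2.63×10⁻⁹ W
P_tot = 6.35×10⁻⁹ W → 10 log₁₀(P_tot / 10⁻³) = −52.0 dBm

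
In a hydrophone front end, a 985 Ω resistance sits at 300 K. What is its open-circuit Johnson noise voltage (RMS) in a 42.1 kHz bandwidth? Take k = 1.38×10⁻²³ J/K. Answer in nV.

829 nV

V_n = √(4kTRB)
4kTRB = 4 × 1.38×10⁻²³ × 300 × 9.85×10² × 4.21×10⁴ = 6.87×10⁻¹³ V²
V_n = √(6.87×10⁻¹³) = 8.29×10⁻⁷ V = 829 nV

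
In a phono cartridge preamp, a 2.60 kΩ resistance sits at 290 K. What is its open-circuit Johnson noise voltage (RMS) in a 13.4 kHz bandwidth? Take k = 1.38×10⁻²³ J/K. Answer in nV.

V_n = √(4kTRB)
4kTRB = 4 × 1.38×10⁻²³ × 290 × 2.60×10³ × 1.34×10⁴ = 5.58×10⁻¹³ V²
V_n = √(5.58×10⁻¹³) = 7.47×10⁻⁷ V = 747 nV

747 nV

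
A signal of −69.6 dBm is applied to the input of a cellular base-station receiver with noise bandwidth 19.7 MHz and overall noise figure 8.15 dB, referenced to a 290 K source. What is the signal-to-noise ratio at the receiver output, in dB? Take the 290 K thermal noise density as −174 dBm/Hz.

23.3 dB

Noise floor: N = −174 + 10 log₁₀(B) + NF
10 log₁₀(1.97×10⁷) = 72.94 dB
N = −174 + 72.94 + 8.15 = −92.91 dBm
SNR = P_sig − N = −69.6 − (−92.91) = 23.31 dB → 23.3 dB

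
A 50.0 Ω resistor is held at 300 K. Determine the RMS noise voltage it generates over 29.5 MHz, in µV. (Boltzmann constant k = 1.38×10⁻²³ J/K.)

4.94 µV

V_n = √(4kTRB)
4kTRB = 4 × 1.38×10⁻²³ × 300 × 5.00×10¹ × 2.95×10⁷ = 2.44×10⁻¹¹ V²
V_n = √(2.44×10⁻¹¹) = 4.94×10⁻⁶ V = 4.94 µV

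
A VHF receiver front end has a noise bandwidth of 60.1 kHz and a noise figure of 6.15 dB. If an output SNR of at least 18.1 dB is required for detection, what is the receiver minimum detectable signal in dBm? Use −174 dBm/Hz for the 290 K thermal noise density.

Sensitivity = −174 + 10 log₁₀(B) + NF + SNR_min
= −174 + 47.79 + 6.15 + 18.1
= −101.96 dBm → −102.0 dBm

−102.0 dBm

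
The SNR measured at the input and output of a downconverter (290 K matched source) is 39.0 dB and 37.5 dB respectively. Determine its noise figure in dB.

1.5 dB

NF (dB) = SNR_in(dB) − SNR_out(dB) when the source is at T₀
NF = 39.0 − 37.5 = 1.5 dB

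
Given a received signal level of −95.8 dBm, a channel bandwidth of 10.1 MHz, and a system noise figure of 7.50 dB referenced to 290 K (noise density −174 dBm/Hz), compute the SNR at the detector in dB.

0.7 dB

Noise floor: N = −174 + 10 log₁₀(B) + NF
10 log₁₀(1.01×10⁷) = 70.04 dB
N = −174 + 70.04 + 7.50 = −96.46 dBm
SNR = P_sig − N = −95.8 − (−96.46) = 0.66 dB → 0.7 dB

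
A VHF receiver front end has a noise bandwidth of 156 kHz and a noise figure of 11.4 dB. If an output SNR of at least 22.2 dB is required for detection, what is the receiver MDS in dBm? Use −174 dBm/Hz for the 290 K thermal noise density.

Sensitivity = −174 + 10 log₁₀(B) + NF + SNR_min
= −174 + 51.93 + 11.4 + 22.2
= −88.47 dBm → −88.5 dBm

−88.5 dBm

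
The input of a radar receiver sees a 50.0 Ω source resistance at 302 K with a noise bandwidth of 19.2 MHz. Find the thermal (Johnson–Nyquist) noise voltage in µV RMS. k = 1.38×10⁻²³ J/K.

4.00 µV

V_n = √(4kTRB)
4kTRB = 4 × 1.38×10⁻²³ × 302 × 5.00×10¹ × 1.92×10⁷ = 1.60×10⁻¹¹ V²
V_n = √(1.60×10⁻¹¹) = 4.00×10⁻⁶ V = 4.00 µV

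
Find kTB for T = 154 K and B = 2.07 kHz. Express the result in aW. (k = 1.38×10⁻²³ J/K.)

P_n = kTB = 1.38×10⁻²³ × 154 × 2.07×10³ = 4.40×10⁻¹⁸ W = 4.40 aW

4.40 aW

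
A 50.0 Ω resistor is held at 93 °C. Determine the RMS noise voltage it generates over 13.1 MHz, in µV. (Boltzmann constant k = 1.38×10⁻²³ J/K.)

T = 93 °C + 273.15 = 366.15 K
V_n = √(4kTRB)
4kTRB = 4 × 1.38×10⁻²³ × 366.15 × 5.00×10¹ × 1.31×10⁷ = 1.32×10⁻¹¹ V²
V_n = √(1.32×10⁻¹¹) = 3.64×10⁻⁶ V = 3.64 µV

3.64 µV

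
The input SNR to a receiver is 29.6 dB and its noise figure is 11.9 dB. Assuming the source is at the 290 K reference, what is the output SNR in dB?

By definition F = SNR_in/SNR_out, so in dB: SNR_out = SNR_in − NF
SNR_out = 29.6 − 11.9 = 17.7 dB

17.7 dB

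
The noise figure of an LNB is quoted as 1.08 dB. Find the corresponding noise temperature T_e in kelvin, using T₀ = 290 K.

81.9 K

F = 10^(1.08/10) = 1.28233
T_e = (F − 1)·T₀ = (1.28233 − 1) × 290 = 81.9 K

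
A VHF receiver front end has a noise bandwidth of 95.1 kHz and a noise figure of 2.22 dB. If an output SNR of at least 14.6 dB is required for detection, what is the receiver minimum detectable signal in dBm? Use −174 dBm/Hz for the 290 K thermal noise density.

−107.4 dBm

Sensitivity = −174 + 10 log₁₀(B) + NF + SNR_min
= −174 + 49.78 + 2.22 + 14.6
= −107.40 dBm → −107.4 dBm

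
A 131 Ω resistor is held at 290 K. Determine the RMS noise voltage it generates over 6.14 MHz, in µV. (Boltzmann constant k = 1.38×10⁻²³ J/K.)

3.59 µV

V_n = √(4kTRB)
4kTRB = 4 × 1.38×10⁻²³ × 290 × 1.31×10² × 6.14×10⁶ = 1.29×10⁻¹¹ V²
V_n = √(1.29×10⁻¹¹) = 3.59×10⁻⁶ V = 3.59 µV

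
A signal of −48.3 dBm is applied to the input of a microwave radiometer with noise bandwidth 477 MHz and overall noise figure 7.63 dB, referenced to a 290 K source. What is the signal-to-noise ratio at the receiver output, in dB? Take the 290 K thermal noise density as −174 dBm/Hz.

31.3 dB

Noise floor: N = −174 + 10 log₁₀(B) + NF
10 log₁₀(4.77×10⁸) = 86.79 dB
N = −174 + 86.79 + 7.63 = −79.58 dBm
SNR = P_sig − N = −48.3 − (−79.58) = 31.28 dB → 31.3 dB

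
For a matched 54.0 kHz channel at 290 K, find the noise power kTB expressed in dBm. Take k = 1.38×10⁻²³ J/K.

−126.7 dBm

P_n = kTB = 1.38×10⁻²³ × 290 × 5.40×10⁴ = 2.16×10⁻¹⁶ W
In dBm: 10 log₁₀(2.16×10⁻¹⁶ / 10⁻³) = −126.7 dBm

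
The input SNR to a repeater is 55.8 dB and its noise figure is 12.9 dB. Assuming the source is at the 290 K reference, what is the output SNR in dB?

By definition F = SNR_in/SNR_out, so in dB: SNR_out = SNR_in − NF
SNR_out = 55.8 − 12.9 = 42.9 dB

42.9 dB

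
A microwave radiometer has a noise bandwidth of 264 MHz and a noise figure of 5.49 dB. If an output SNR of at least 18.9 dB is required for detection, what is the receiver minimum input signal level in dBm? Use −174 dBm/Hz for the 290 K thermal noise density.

−65.4 dBm

Sensitivity = −174 + 10 log₁₀(B) + NF + SNR_min
= −174 + 84.22 + 5.49 + 18.9
= −65.39 dBm → −65.4 dBm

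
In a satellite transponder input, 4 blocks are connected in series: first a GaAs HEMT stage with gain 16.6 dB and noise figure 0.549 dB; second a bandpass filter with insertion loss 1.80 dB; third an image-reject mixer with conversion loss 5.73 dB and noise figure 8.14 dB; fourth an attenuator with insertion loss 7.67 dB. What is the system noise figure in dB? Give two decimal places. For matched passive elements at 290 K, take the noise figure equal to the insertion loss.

2.85 dB

Convert to linear (a loss of L dB is a gain of −L dB): F_i = 10^(NF_i/10), G_i = 10^(G_i,dB/10)
  Stage 1: F_1 = 10^(0.549/10) = 1.135, G_1 = 10^(16.6/10) = 45.71
  Stage 2: F_2 = 10^(1.80/10) = 1.514, G_2 = 10^(−1.80/10) = 0.6607
  Stage 3: F_3 = 10^(8.14/10) = 6.516, G_3 = 10^(−5.73/10) = 0.2673
  Stage 4: F_4 = 10^(7.67/10) = 5.848, G_4 = 10^(−7.67/10) = 0.1710
Friis cascade:
  F = 1.135 + (1.514 − 1)/45.71 + (6.516 − 1)/30.20 + (5.848 − 1)/8.072 = 1.929
NF = 10 log₁₀(1.929) = 2.85 dB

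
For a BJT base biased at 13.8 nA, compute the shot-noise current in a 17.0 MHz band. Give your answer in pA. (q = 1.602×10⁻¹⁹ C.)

274 pA

I_n = √(2qI·B)
2qI·B = 2 × 1.602×10⁻¹⁹ × 1.38×10⁻⁸ × 1.70×10⁷ = 7.52×10⁻²⁰ A²
I_n = √(7.52×10⁻²⁰) = 2.74×10⁻¹⁰ A = 274 pA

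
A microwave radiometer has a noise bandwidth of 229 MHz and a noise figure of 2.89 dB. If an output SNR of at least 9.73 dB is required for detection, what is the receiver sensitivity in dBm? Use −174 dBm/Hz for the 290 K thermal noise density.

−77.8 dBm

Sensitivity = −174 + 10 log₁₀(B) + NF + SNR_min
= −174 + 83.6 + 2.89 + 9.73
= −77.78 dBm → −77.8 dBm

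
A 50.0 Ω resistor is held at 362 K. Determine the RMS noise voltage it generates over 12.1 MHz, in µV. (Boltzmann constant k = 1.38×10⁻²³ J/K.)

3.48 µV

V_n = √(4kTRB)
4kTRB = 4 × 1.38×10⁻²³ × 362 × 5.00×10¹ × 1.21×10⁷ = 1.21×10⁻¹¹ V²
V_n = √(1.21×10⁻¹¹) = 3.48×10⁻⁶ V = 3.48 µV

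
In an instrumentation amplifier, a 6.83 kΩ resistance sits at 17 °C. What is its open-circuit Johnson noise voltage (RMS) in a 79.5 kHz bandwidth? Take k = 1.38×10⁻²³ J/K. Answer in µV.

T = 17 °C + 273.15 = 290.15 K
V_n = √(4kTRB)
4kTRB = 4 × 1.38×10⁻²³ × 290.15 × 6.83×10³ × 7.95×10⁴ = 8.70×10⁻¹² V²
V_n = √(8.70×10⁻¹²) = 2.95×10⁻⁶ V = 2.95 µV

2.95 µV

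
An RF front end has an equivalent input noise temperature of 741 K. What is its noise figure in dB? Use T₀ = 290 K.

F = 1 + T_e/T₀ = 1 + 741/290 = 3.55517
NF = 10 log₁₀(3.55517) = 5.51 dB

5.51 dB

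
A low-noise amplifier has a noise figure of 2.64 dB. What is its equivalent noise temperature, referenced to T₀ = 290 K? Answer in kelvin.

F = 10^(2.64/10) = 1.83654
T_e = (F − 1)·T₀ = (1.83654 − 1) × 290 = 243 K

243 K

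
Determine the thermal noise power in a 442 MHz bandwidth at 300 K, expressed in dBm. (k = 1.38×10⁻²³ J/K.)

−87.4 dBm

P_n = kTB = 1.38×10⁻²³ × 300 × 4.42×10⁸ = 1.83×10⁻¹² W
In dBm: 10 log₁₀(1.83×10⁻¹² / 10⁻³) = −87.4 dBm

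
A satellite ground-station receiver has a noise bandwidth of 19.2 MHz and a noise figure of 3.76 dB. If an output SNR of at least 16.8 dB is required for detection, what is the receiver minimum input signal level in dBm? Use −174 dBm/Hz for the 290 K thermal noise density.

Sensitivity = −174 + 10 log₁₀(B) + NF + SNR_min
= −174 + 72.83 + 3.76 + 16.8
= −80.61 dBm → −80.6 dBm

−80.6 dBm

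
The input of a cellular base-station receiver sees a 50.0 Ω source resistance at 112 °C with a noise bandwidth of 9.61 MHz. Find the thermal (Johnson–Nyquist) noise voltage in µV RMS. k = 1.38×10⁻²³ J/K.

T = 112 °C + 273.15 = 385.15 K
V_n = √(4kTRB)
4kTRB = 4 × 1.38×10⁻²³ × 385.15 × 5.00×10¹ × 9.61×10⁶ = 1.02×10⁻¹¹ V²
V_n = √(1.02×10⁻¹¹) = 3.20×10⁻⁶ V = 3.20 µV

3.20 µV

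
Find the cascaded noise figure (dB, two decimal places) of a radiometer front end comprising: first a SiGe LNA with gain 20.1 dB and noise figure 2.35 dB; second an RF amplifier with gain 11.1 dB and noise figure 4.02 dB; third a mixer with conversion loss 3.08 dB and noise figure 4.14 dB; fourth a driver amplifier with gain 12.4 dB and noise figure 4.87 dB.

Convert to linear (a loss of L dB is a gain of −L dB): F_i = 10^(NF_i/10), G_i = 10^(G_i,dB/10)
  Stage 1: F_1 = 10^(2.35/10) = 1.718, G_1 = 10^(20.1/10) = 102.3
  Stage 2: F_2 = 10^(4.02/10) = 2.523, G_2 = 10^(11.1/10) = 12.88
  Stage 3: F_3 = 10^(4.14/10) = 2.594, G_3 = 10^(−3.08/10) = 0.4920
  Stage 4: F_4 = 10^(4.87/10) = 3.069, G_4 = 10^(12.4/10) = 17.38
Friis cascade:
  F = 1.718 + (2.523 − 1)/102.3 + (2.594 − 1)/1318 + (3.069 − 1)/648.6 = 1.737
NF = 10 log₁₀(1.737) = 2.40 dB

2.40 dB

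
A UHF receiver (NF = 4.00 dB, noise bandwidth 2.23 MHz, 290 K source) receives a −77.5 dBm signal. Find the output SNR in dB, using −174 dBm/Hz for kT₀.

29.0 dB

Noise floor: N = −174 + 10 log₁₀(B) + NF
10 log₁₀(2.23×10⁶) = 63.48 dB
N = −174 + 63.48 + 4.00 = −106.52 dBm
SNR = P_sig − N = −77.5 − (−106.52) = 29.02 dB → 29.0 dB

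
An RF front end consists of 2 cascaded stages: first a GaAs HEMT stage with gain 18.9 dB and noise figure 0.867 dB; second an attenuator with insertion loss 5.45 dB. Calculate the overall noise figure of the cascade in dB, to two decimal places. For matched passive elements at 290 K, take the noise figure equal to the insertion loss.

0.98 dB

Convert to linear (a loss of L dB is a gain of −L dB): F_i = 10^(NF_i/10), G_i = 10^(G_i,dB/10)
  Stage 1: F_1 = 10^(0.867/10) = 1.221, G_1 = 10^(18.9/10) = 77.62
  Stage 2: F_2 = 10^(5.45/10) = 3.508, G_2 = 10^(−5.45/10) = 0.2851
Friis cascade:
  F = 1.221 + (3.508 − 1)/77.62 = 1.253
NF = 10 log₁₀(1.253) = 0.98 dB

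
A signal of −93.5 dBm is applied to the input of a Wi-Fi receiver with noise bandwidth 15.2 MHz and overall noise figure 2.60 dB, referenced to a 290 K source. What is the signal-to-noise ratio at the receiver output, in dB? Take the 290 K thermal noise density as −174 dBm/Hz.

6.1 dB

Noise floor: N = −174 + 10 log₁₀(B) + NF
10 log₁₀(1.52×10⁷) = 71.82 dB
N = −174 + 71.82 + 2.60 = −99.58 dBm
SNR = P_sig − N = −93.5 − (−99.58) = 6.08 dB → 6.1 dB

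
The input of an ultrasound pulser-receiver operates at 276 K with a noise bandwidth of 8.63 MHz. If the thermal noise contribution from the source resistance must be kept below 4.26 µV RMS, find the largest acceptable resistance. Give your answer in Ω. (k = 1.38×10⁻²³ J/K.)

Johnson–Nyquist: V_n = √(4kTRB) ⇒ R = V_n² / (4kTB)
4kTB = 4 × 1.38×10⁻²³ × 276 × 8.63×10⁶ = 1.31×10⁻¹³
R = (4.26×10⁻⁶)² / 1.31×10⁻¹³ = 1.38×10² Ω = 138 Ω

138 Ω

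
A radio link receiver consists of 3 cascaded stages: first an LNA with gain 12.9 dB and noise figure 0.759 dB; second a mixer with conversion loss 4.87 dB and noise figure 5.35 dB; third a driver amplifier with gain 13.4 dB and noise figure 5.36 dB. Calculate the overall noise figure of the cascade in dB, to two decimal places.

2.30 dB

Convert to linear (a loss of L dB is a gain of −L dB): F_i = 10^(NF_i/10), G_i = 10^(G_i,dB/10)
  Stage 1: F_1 = 10^(0.759/10) = 1.191, G_1 = 10^(12.9/10) = 19.50
  Stage 2: F_2 = 10^(5.35/10) = 3.428, G_2 = 10^(−4.87/10) = 0.3258
  Stage 3: F_3 = 10^(5.36/10) = 3.436, G_3 = 10^(13.4/10) = 21.88
Friis cascade:
  F = 1.191 + (3.428 − 1)/19.50 + (3.436 − 1)/6.353 = 1.699
NF = 10 log₁₀(1.699) = 2.30 dB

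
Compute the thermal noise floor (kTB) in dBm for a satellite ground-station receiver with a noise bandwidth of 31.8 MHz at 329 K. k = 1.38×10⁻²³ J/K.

−98.4 dBm

P_n = kTB = 1.38×10⁻²³ × 329 × 3.18×10⁷ = 1.44×10⁻¹³ W
In dBm: 10 log₁₀(1.44×10⁻¹³ / 10⁻³) = −98.4 dBm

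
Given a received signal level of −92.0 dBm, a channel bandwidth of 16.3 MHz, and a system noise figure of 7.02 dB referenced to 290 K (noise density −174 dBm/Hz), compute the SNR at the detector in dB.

2.9 dB

Noise floor: N = −174 + 10 log₁₀(B) + NF
10 log₁₀(1.63×10⁷) = 72.12 dB
N = −174 + 72.12 + 7.02 = −94.86 dBm
SNR = P_sig − N = −92.0 − (−94.86) = 2.86 dB → 2.9 dB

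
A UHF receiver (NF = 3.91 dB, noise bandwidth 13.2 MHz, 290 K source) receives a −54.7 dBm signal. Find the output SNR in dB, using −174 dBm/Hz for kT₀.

44.2 dB

Noise floor: N = −174 + 10 log₁₀(B) + NF
10 log₁₀(1.32×10⁷) = 71.21 dB
N = −174 + 71.21 + 3.91 = −98.88 dBm
SNR = P_sig − N = −54.7 − (−98.88) = 44.18 dB → 44.2 dB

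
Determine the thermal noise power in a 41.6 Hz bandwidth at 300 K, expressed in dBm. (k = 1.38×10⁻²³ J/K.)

P_n = kTB = 1.38×10⁻²³ × 300 × 4.16×10¹ = 1.72×10⁻¹⁹ W
In dBm: 10 log₁₀(1.72×10⁻¹⁹ / 10⁻³) = −157.6 dBm

−157.6 dBm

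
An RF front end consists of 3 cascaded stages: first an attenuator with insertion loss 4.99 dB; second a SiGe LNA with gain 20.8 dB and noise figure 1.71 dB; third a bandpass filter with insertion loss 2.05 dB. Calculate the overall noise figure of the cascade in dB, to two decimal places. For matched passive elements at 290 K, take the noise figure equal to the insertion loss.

Convert to linear (a loss of L dB is a gain of −L dB): F_i = 10^(NF_i/10), G_i = 10^(G_i,dB/10)
  Stage 1: F_1 = 10^(4.99/10) = 3.155, G_1 = 10^(−4.99/10) = 0.3170
  Stage 2: F_2 = 10^(1.71/10) = 1.483, G_2 = 10^(20.8/10) = 120.2
  Stage 3: F_3 = 10^(2.05/10) = 1.603, G_3 = 10^(−2.05/10) = 0.6237
Friis cascade:
  F = 3.155 + (1.483 − 1)/0.3170 + (1.603 − 1)/38.11 = 4.693
NF = 10 log₁₀(4.693) = 6.71 dB

6.71 dB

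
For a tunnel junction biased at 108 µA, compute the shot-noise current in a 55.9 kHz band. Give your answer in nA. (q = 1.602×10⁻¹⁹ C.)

I_n = √(2qI·B)
2qI·B = 2 × 1.602×10⁻¹⁹ × 1.08×10⁻⁴ × 5.59×10⁴ = 1.93×10⁻¹⁸ A²
I_n = √(1.93×10⁻¹⁸) = 1.39×10⁻⁹ A = 1.39 nA

1.39 nA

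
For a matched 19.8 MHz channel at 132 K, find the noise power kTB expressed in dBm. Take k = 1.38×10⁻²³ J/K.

−104.4 dBm

P_n = kTB = 1.38×10⁻²³ × 132 × 1.98×10⁷ = 3.61×10⁻¹⁴ W
In dBm: 10 log₁₀(3.61×10⁻¹⁴ / 10⁻³) = −104.4 dBm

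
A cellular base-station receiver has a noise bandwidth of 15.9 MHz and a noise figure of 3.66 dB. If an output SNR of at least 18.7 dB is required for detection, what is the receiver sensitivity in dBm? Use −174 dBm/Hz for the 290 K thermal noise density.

Sensitivity = −174 + 10 log₁₀(B) + NF + SNR_min
= −174 + 72.01 + 3.66 + 18.7
= −79.63 dBm → −79.6 dBm

−79.6 dBm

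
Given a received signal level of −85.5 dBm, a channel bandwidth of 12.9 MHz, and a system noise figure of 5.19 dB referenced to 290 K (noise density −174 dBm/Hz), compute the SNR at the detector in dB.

12.2 dB

Noise floor: N = −174 + 10 log₁₀(B) + NF
10 log₁₀(1.29×10⁷) = 71.11 dB
N = −174 + 71.11 + 5.19 = −97.70 dBm
SNR = P_sig − N = −85.5 − (−97.70) = 12.20 dB → 12.2 dB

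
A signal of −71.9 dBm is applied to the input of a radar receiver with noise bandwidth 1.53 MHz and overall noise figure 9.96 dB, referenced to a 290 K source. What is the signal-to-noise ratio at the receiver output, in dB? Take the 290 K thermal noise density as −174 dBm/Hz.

30.3 dB

Noise floor: N = −174 + 10 log₁₀(B) + NF
10 log₁₀(1.53×10⁶) = 61.85 dB
N = −174 + 61.85 + 9.96 = −102.19 dBm
SNR = P_sig − N = −71.9 − (−102.19) = 30.29 dB → 30.3 dB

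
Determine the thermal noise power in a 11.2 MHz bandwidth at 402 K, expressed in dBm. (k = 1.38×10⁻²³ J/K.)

P_n = kTB = 1.38×10⁻²³ × 402 × 1.12×10⁷ = 6.21×10⁻¹⁴ W
In dBm: 10 log₁₀(6.21×10⁻¹⁴ / 10⁻³) = −102.1 dBm

−102.1 dBm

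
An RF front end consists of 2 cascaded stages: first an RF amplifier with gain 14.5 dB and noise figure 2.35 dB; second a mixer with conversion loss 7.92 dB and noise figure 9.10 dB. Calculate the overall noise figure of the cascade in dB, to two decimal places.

Convert to linear (a loss of L dB is a gain of −L dB): F_i = 10^(NF_i/10), G_i = 10^(G_i,dB/10)
  Stage 1: F_1 = 10^(2.35/10) = 1.718, G_1 = 10^(14.5/10) = 28.18
  Stage 2: F_2 = 10^(9.10/10) = 8.128, G_2 = 10^(−7.92/10) = 0.1614
Friis cascade:
  F = 1.718 + (8.128 − 1)/28.18 = 1.971
NF = 10 log₁₀(1.971) = 2.95 dB

2.95 dB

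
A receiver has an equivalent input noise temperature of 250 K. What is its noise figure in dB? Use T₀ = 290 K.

F = 1 + T_e/T₀ = 1 + 250/290 = 1.86207
NF = 10 log₁₀(1.86207) = 2.70 dB

2.70 dB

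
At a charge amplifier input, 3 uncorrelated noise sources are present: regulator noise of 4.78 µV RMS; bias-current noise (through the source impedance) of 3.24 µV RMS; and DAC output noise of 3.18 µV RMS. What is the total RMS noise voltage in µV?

Uncorrelated sources add in power (mean-square): V_tot = √(ΣV_i²)
V_tot = √[(4.78×10⁻⁶)² + (3.24×10⁻⁶)² + (3.18×10⁻⁶)²] = 6.59×10⁻⁶ V = 6.59 µV

6.59 µV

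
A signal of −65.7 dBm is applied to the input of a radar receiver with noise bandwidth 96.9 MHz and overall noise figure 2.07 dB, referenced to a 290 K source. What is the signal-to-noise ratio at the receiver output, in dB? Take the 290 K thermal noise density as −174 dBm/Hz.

26.4 dB

Noise floor: N = −174 + 10 log₁₀(B) + NF
10 log₁₀(9.69×10⁷) = 79.86 dB
N = −174 + 79.86 + 2.07 = −92.07 dBm
SNR = P_sig − N = −65.7 − (−92.07) = 26.37 dB → 26.4 dB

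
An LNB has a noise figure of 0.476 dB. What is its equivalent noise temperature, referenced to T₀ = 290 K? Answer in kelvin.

F = 10^(0.476/10) = 1.11584
T_e = (F − 1)·T₀ = (1.11584 − 1) × 290 = 33.6 K

33.6 K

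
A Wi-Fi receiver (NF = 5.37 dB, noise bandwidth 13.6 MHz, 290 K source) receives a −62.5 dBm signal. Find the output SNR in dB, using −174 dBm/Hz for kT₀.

34.8 dB

Noise floor: N = −174 + 10 log₁₀(B) + NF
10 log₁₀(1.36×10⁷) = 71.34 dB
N = −174 + 71.34 + 5.37 = −97.29 dBm
SNR = P_sig − N = −62.5 − (−97.29) = 34.79 dB → 34.8 dB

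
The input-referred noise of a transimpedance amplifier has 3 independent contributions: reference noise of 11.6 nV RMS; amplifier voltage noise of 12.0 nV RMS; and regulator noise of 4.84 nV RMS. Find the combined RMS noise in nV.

17.4 nV

Uncorrelated sources add in power (mean-square): V_tot = √(ΣV_i²)
V_tot = √[(1.16×10⁻⁸)² + (1.20×10⁻⁸)² + (4.84×10⁻⁹)²] = 1.74×10⁻⁸ V = 17.4 nV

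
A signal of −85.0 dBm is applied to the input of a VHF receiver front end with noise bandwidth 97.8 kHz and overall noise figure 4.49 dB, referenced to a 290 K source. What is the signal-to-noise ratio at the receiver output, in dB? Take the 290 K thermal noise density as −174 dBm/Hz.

34.6 dB

Noise floor: N = −174 + 10 log₁₀(B) + NF
10 log₁₀(9.78×10⁴) = 49.9 dB
N = −174 + 49.9 + 4.49 = −119.61 dBm
SNR = P_sig − N = −85.0 − (−119.61) = 34.61 dB → 34.6 dB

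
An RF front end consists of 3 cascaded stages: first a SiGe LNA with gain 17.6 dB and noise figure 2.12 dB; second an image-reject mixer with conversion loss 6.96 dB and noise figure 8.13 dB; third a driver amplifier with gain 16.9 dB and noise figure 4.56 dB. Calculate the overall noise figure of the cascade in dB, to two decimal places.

2.75 dB

Convert to linear (a loss of L dB is a gain of −L dB): F_i = 10^(NF_i/10), G_i = 10^(G_i,dB/10)
  Stage 1: F_1 = 10^(2.12/10) = 1.629, G_1 = 10^(17.6/10) = 57.54
  Stage 2: F_2 = 10^(8.13/10) = 6.501, G_2 = 10^(−6.96/10) = 0.2014
  Stage 3: F_3 = 10^(4.56/10) = 2.858, G_3 = 10^(16.9/10) = 48.98
Friis cascade:
  F = 1.629 + (6.501 − 1)/57.54 + (2.858 − 1)/11.59 = 1.885
NF = 10 log₁₀(1.885) = 2.75 dB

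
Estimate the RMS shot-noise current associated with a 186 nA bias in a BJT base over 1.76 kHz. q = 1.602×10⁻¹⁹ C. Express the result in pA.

10.2 pA

I_n = √(2qI·B)
2qI·B = 2 × 1.602×10⁻¹⁹ × 1.86×10⁻⁷ × 1.76×10³ = 1.05×10⁻²² A²
I_n = √(1.05×10⁻²²) = 1.02×10⁻¹¹ A = 10.2 pA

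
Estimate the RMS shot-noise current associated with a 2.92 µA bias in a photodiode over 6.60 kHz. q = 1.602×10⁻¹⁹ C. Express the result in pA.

I_n = √(2qI·B)
2qI·B = 2 × 1.602×10⁻¹⁹ × 2.92×10⁻⁶ × 6.60×10³ = 6.17×10⁻²¹ A²
I_n = √(6.17×10⁻²¹) = 7.86×10⁻¹¹ A = 78.6 pA

78.6 pA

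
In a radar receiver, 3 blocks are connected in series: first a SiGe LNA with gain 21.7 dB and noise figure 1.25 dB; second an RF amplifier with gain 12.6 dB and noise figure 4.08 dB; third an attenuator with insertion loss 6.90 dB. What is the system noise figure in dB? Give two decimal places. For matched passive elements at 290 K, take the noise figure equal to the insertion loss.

Convert to linear (a loss of L dB is a gain of −L dB): F_i = 10^(NF_i/10), G_i = 10^(G_i,dB/10)
  Stage 1: F_1 = 10^(1.25/10) = 1.334, G_1 = 10^(21.7/10) = 147.9
  Stage 2: F_2 = 10^(4.08/10) = 2.559, G_2 = 10^(12.6/10) = 18.20
  Stage 3: F_3 = 10^(6.90/10) = 4.898, G_3 = 10^(−6.90/10) = 0.2042
Friis cascade:
  F = 1.334 + (2.559 − 1)/147.9 + (4.898 − 1)/2692 = 1.346
NF = 10 log₁₀(1.346) = 1.29 dB

1.29 dB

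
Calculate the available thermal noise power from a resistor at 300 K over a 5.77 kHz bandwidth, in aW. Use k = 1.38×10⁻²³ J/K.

23.9 aW

P_n = kTB = 1.38×10⁻²³ × 300 × 5.77×10³ = 2.39×10⁻¹⁷ W = 23.9 aW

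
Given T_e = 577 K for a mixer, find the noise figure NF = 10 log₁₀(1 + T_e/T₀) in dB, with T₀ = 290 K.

F = 1 + T_e/T₀ = 1 + 577/290 = 2.98966
NF = 10 log₁₀(2.98966) = 4.76 dB

4.76 dB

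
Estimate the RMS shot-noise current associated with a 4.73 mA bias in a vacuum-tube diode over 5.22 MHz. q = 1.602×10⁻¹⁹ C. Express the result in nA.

I_n = √(2qI·B)
2qI·B = 2 × 1.602×10⁻¹⁹ × 4.73×10⁻³ × 5.22×10⁶ = 7.91×10⁻¹⁵ A²
I_n = √(7.91×10⁻¹⁵) = 8.89×10⁻⁸ A = 88.9 nA

88.9 nA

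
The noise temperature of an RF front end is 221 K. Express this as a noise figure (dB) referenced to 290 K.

2.46 dB

F = 1 + T_e/T₀ = 1 + 221/290 = 1.76207
NF = 10 log₁₀(1.76207) = 2.46 dB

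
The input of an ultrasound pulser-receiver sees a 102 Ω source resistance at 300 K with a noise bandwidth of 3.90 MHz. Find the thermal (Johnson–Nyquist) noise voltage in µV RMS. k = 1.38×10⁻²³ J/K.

V_n = √(4kTRB)
4kTRB = 4 × 1.38×10⁻²³ × 300 × 1.02×10² × 3.90×10⁶ = 6.59×10⁻¹² V²
V_n = √(6.59×10⁻¹²) = 2.57×10⁻⁶ V = 2.57 µV

2.57 µV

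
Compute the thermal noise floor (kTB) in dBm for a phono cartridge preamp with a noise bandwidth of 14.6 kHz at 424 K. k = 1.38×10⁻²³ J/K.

−130.7 dBm

P_n = kTB = 1.38×10⁻²³ × 424 × 1.46×10⁴ = 8.54×10⁻¹⁷ W
In dBm: 10 log₁₀(8.54×10⁻¹⁷ / 10⁻³) = −130.7 dBm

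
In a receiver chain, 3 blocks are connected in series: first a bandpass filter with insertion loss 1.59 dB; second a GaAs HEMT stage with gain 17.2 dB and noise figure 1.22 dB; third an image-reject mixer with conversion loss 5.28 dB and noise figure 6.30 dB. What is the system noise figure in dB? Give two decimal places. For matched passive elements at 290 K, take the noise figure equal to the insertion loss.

3.01 dB

Convert to linear (a loss of L dB is a gain of −L dB): F_i = 10^(NF_i/10), G_i = 10^(G_i,dB/10)
  Stage 1: F_1 = 10^(1.59/10) = 1.442, G_1 = 10^(−1.59/10) = 0.6934
  Stage 2: F_2 = 10^(1.22/10) = 1.324, G_2 = 10^(17.2/10) = 52.48
  Stage 3: F_3 = 10^(6.30/10) = 4.266, G_3 = 10^(−5.28/10) = 0.2965
Friis cascade:
  F = 1.442 + (1.324 − 1)/0.6934 + (4.266 − 1)/36.39 = 2.000
NF = 10 log₁₀(2.000) = 3.01 dB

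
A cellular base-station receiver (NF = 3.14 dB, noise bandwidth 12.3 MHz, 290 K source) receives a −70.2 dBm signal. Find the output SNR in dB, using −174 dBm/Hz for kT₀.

Noise floor: N = −174 + 10 log₁₀(B) + NF
10 log₁₀(1.23×10⁷) = 70.9 dB
N = −174 + 70.9 + 3.14 = −99.96 dBm
SNR = P_sig − N = −70.2 − (−99.96) = 29.76 dB → 29.8 dB

29.8 dB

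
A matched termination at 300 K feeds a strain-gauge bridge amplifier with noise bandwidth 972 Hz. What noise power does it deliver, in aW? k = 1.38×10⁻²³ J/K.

4.02 aW

P_n = kTB = 1.38×10⁻²³ × 300 × 9.72×10² = 4.02×10⁻¹⁸ W = 4.02 aW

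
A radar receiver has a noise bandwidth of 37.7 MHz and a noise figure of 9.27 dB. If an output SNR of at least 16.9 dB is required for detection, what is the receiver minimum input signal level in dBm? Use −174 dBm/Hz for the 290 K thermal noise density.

−72.1 dBm

Sensitivity = −174 + 10 log₁₀(B) + NF + SNR_min
= −174 + 75.76 + 9.27 + 16.9
= −72.07 dBm → −72.1 dBm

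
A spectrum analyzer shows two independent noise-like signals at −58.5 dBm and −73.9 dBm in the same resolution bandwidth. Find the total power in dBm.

−58.4 dBm

Convert to linear, add, convert back:
P₁ = 1.41×10⁻⁹ W, P₂ = 4.07×10⁻¹¹ W
P_tot = 1.45×10⁻⁹ W → 10 log₁₀(P_tot / 10⁻³) = −58.4 dBm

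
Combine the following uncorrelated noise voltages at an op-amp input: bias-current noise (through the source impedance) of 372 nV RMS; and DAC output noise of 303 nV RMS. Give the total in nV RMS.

480 nV

Uncorrelated sources add in power (mean-square): V_tot = √(ΣV_i²)
V_tot = √[(3.72×10⁻⁷)² + (3.03×10⁻⁷)²] = 4.80×10⁻⁷ V = 480 nV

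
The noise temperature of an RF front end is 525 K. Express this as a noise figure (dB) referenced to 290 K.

F = 1 + T_e/T₀ = 1 + 525/290 = 2.81034
NF = 10 log₁₀(2.81034) = 4.49 dB

4.49 dB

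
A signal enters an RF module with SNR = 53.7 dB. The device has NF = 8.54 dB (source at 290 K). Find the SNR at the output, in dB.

By definition F = SNR_in/SNR_out, so in dB: SNR_out = SNR_in − NF
SNR_out = 53.7 − 8.54 = 45.16 dB

45.16 dB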